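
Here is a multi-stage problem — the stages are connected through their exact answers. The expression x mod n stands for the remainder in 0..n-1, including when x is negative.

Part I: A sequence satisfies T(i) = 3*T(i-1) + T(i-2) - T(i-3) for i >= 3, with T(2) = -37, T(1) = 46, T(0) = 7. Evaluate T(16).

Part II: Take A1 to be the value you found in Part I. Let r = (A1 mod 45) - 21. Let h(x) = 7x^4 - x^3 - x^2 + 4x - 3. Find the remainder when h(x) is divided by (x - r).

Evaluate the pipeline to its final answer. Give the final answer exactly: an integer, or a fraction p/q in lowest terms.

1351746

Part I: T(3) = 3*(-37) + 1*(46) - 1*(7) = -72; iterating: T(3)=-72, T(4)=-299, T(5)=-932, T(6)=-3023, T(7)=-9702, T(8)=-31197, T(9)=-100270, T(10)=-322305, T(11)=-1035988, T(12)=-3329999, T(13)=-10703680, T(14)=-34405051, T(15)=-110588834, T(16)=-355467873; answer -355467873
Part II: A1 = -355467873; r = 21; remainder = value at the root: 7*(21)^4 - 1*(21)^3 - 1*(21)^2 + 4*(21)^1 - 3 = (1361367) + (-9261) + (-441) + (84) + (-3) = 1351746; answer 1351746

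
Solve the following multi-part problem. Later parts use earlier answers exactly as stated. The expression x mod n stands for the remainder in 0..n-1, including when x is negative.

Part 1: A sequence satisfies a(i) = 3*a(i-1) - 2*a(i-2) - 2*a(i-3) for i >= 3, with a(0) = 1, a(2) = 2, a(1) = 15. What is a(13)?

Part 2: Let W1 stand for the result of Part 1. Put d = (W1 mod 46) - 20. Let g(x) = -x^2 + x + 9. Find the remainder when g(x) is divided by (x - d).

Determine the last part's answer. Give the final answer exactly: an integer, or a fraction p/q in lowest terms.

-81

Part 1: a(3) = 3*(2) - 2*(15) - 2*(1) = -26; iterating: a(3)=-26, a(4)=-112, a(5)=-288, a(6)=-588, a(7)=-964, a(8)=-1140, a(9)=-316, a(10)=3260, a(11)=12692, a(12)=32188, a(13)=64660; answer 64660
Part 2: W1 = 64660; d = 10; remainder = value at the root: -1*(10)^2 + 1*(10)^1 + 9 = (-100) + (10) + (9) = -81; answer -81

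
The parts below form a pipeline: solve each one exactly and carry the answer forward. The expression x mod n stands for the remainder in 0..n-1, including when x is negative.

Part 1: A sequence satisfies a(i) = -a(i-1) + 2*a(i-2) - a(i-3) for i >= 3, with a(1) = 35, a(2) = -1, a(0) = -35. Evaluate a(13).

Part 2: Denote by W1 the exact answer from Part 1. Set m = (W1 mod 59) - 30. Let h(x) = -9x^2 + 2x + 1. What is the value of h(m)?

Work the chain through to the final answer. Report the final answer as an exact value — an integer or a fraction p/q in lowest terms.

-4714

Part 1: a(3) = -1*(-1) + 2*(35) - 1*(-35) = 106; iterating: a(3)=106, a(4)=-143, a(5)=356, a(6)=-748, a(7)=1603, a(8)=-3455, a(9)=7409, a(10)=-15922, a(11)=34195, a(12)=-73448, a(13)=157760; answer 157760
Part 2: W1 = 157760; m = 23; -9*(23)^2 + 2*(23)^1 + 1 = (-4761) + (46) + (1) = -4714; answer -4714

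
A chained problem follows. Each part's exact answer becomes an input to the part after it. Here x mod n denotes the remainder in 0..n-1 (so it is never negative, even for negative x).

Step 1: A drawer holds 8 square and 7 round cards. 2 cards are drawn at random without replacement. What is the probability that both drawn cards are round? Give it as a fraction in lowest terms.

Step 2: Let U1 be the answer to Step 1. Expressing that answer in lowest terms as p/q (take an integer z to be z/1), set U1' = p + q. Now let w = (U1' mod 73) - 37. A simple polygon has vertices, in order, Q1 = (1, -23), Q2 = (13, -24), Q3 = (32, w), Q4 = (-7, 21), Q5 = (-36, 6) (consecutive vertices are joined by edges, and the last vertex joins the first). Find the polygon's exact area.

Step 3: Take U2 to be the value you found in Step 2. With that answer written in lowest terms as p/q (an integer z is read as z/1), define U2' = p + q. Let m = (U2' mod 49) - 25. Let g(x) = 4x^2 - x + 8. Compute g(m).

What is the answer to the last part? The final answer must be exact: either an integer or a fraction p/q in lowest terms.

Step 1: total draws C(15,2) = 105; favorable C(7,2) = 21; P = 1/5; answer 1/5
Step 2: U1 = 1/5; threaded value p + q = 6; w = -31; cross terms: (1*-24 - 13*-23)=275, (13*-31 - 32*-24)=365, (32*21 - -7*-31)=455, (-7*6 - -36*21)=714, (-36*-23 - 1*6)=822; twice the area = |2631| = 2631; area = 2631/2; answer 2631/2
Step 3: U2 = 2631/2; threaded value p + q = 2633; m = 11; 4*(11)^2 - 1*(11)^1 + 8 = (484) + (-11) + (8) = 481; answer 481

481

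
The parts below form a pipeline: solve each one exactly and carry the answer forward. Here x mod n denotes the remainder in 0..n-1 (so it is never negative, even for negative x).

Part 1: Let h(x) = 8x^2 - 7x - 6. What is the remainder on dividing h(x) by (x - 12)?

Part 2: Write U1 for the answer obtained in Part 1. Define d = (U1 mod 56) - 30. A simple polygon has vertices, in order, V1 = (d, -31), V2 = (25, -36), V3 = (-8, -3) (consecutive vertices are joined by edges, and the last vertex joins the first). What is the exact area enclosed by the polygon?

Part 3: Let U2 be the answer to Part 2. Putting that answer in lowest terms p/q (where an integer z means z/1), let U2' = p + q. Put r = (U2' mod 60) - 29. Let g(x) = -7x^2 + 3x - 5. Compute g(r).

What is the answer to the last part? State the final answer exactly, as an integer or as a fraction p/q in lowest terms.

Part 1: remainder = value at the root: 8*(12)^2 - 7*(12)^1 - 6 = (1152) + (-84) + (-6) = 1062; answer 1062
Part 2: U1 = 1062; d = 24; cross terms: (24*-36 - 25*-31)=-89, (25*-3 - -8*-36)=-363, (-8*-31 - 24*-3)=320; twice the area = |-132| = 132; area = 66; answer 66
Part 3: U2 = 66; threaded value p + q = 67; r = -22; -7*(-22)^2 + 3*(-22)^1 - 5 = (-3388) + (-66) + (-5) = -3459; answer -3459

-3459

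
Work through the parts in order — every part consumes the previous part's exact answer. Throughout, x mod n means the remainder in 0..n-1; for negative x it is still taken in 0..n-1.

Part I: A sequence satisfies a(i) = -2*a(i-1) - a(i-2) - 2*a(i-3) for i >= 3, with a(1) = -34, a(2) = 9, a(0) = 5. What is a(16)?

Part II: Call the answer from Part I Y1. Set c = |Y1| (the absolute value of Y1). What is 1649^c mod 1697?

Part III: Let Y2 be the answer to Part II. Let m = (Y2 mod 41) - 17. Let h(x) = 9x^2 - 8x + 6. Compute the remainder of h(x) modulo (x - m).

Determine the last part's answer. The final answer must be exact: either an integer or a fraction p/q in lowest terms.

Part I: a(3) = -2*(9) - 1*(-34) - 2*(5) = 6; iterating: a(3)=6, a(4)=47, a(5)=-118, a(6)=177, a(7)=-330, a(8)=719, a(9)=-1462, a(10)=2865, a(11)=-5706, a(12)=11471, a(13)=-22966, a(14)=45873, a(15)=-91722, a(16)=183503; answer 183503
Part II: Y1 = 183503; c = 183503; squarings mod 1697: 1649^1=1649, 1649^2=607, 1649^4=200, 1649^8=969, 1649^16=520, 1649^32=577, 1649^64=317, 1649^128=366, 1649^256=1590, 1649^512=1267, 1649^1024=1624, 1649^2048=238, 1649^4096=643, 1649^8192=1078, 1649^16384=1336, 1649^32768=1349, 1649^65536=617, 1649^131072=561; 1649^183503 = 1649^1 * 1649^2 * 1649^4 * 1649^8 * 1649^64 * 1649^128 * 1649^1024 * 1649^2048 * 1649^16384 * 1649^32768 * 1649^131072 = 621 (mod 1697); answer 621
Part III: Y2 = 621; m = -11; remainder = value at the root: 9*(-11)^2 - 8*(-11)^1 + 6 = (1089) + (88) + (6) = 1183; answer 1183

1183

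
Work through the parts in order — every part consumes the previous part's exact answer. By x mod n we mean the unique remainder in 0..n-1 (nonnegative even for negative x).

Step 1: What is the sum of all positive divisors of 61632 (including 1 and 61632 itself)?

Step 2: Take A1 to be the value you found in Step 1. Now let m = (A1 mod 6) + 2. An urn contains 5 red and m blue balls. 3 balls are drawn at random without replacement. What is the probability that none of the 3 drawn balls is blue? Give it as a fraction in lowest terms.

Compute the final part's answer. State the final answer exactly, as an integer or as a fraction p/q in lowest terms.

2/7

Step 1: 61632 = 2^6 * 3^2 * 107; sigma = (1 + 2 + 4 + 8 + 16 + 32 + 64) * (1 + 3 + 9) * (1 + 107) = 127 * 13 * 108 = 178308; answer 178308
Step 2: A1 = 178308; m = 2; total draws C(7,3) = 35; favorable C(5,3) = 10; P = 2/7; answer 2/7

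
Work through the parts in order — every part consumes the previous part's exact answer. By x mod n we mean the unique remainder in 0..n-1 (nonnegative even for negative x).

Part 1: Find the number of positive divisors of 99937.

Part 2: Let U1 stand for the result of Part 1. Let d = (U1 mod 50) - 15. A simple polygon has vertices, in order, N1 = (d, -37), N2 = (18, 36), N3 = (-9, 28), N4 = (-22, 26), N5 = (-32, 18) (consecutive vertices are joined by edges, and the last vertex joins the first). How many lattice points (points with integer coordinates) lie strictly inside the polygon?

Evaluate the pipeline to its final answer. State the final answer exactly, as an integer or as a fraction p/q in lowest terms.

Part 1: 99937 = 37^2 * 73; number of divisors = (2+1) * (1+1) = 6; answer 6
Part 2: U1 = 6; d = -9; cross terms: (-9*36 - 18*-37)=342, (18*28 - -9*36)=828, (-9*26 - -22*28)=382, (-22*18 - -32*26)=436, (-32*-37 - -9*18)=1346; twice the area = |3334| = 3334; area = 1667; boundary points = 1 + 1 + 1 + 2 + 1 = 6; strictly interior points = area - boundary/2 + 1 = 1665; answer 1665

1665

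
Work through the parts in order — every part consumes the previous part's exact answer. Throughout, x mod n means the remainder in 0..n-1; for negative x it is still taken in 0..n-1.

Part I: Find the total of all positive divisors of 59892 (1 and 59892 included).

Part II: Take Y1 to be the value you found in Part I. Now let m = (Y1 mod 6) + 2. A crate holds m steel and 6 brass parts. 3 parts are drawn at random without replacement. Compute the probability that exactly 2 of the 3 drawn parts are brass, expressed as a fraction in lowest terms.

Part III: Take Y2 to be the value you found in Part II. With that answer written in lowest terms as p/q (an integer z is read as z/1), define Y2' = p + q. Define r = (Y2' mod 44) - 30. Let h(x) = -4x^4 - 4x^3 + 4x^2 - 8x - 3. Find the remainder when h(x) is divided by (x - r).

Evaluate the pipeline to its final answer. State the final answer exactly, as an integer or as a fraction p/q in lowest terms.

-122463

Part I: 59892 = 2^2 * 3 * 7 * 23 * 31; sigma = (1 + 2 + 4) * (1 + 3) * (1 + 7) * (1 + 23) * (1 + 31) = 7 * 4 * 8 * 24 * 32 = 172032; answer 172032
Part II: Y1 = 172032; m = 2; total draws C(8,3) = 56; favorable C(6,2)*C(2,1) = 30; P = 15/28; answer 15/28
Part III: Y2 = 15/28; threaded value p + q = 43; r = 13; remainder = value at the root: -4*(13)^4 - 4*(13)^3 + 4*(13)^2 - 8*(13)^1 - 3 = (-114244) + (-8788) + (676) + (-104) + (-3) = -122463; answer -122463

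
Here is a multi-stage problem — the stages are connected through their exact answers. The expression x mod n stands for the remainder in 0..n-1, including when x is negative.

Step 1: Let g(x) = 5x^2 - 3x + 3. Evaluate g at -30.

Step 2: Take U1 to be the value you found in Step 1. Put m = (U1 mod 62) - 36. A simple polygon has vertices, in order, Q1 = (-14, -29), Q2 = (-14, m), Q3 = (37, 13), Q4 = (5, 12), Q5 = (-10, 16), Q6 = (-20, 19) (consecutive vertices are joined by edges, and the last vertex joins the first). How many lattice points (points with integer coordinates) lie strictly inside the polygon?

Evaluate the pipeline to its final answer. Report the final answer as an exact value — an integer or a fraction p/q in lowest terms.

Step 1: 5*(-30)^2 - 3*(-30)^1 + 3 = (4500) + (90) + (3) = 4593; answer 4593
Step 2: U1 = 4593; m = -31; cross terms: (-14*-31 - -14*-29)=28, (-14*13 - 37*-31)=965, (37*12 - 5*13)=379, (5*16 - -10*12)=200, (-10*19 - -20*16)=130, (-20*-29 - -14*19)=846; twice the area = |2548| = 2548; area = 1274; boundary points = 2 + 1 + 1 + 1 + 1 + 6 = 12; strictly interior points = area - boundary/2 + 1 = 1269; answer 1269

1269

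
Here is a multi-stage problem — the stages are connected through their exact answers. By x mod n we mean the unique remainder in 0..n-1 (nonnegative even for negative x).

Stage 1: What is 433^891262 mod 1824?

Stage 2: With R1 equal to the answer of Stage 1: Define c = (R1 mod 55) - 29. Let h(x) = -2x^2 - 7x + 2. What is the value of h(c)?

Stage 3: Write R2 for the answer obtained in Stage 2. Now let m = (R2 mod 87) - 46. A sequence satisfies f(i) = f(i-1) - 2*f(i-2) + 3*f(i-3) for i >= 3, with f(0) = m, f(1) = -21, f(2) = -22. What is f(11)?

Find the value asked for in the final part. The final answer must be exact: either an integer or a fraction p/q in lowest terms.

Stage 1: squarings mod 1824: 433^1=433, 433^2=1441, 433^4=769, 433^8=385, 433^16=481, 433^32=1537, 433^64=289, 433^128=1441, 433^256=769, 433^512=385, 433^1024=481, 433^2048=1537, 433^4096=289, 433^8192=1441, 433^16384=769, 433^32768=385, 433^65536=481, 433^131072=1537, 433^262144=289, 433^524288=1441; 433^891262 = 433^2 * 433^4 * 433^8 * 433^16 * 433^32 * 433^64 * 433^256 * 433^2048 * 433^4096 * 433^32768 * 433^65536 * 433^262144 * 433^524288 = 289 (mod 1824); answer 289
Stage 2: R1 = 289; c = -15; -2*(-15)^2 - 7*(-15)^1 + 2 = (-450) + (105) + (2) = -343; answer -343
Stage 3: R2 = -343; m = -41; f(3) = 1*(-22) - 2*(-21) + 3*(-41) = -103; iterating: f(3)=-103, f(4)=-122, f(5)=18, f(6)=-47, f(7)=-449, f(8)=-301, f(9)=456, f(10)=-289, f(11)=-2104; answer -2104

-2104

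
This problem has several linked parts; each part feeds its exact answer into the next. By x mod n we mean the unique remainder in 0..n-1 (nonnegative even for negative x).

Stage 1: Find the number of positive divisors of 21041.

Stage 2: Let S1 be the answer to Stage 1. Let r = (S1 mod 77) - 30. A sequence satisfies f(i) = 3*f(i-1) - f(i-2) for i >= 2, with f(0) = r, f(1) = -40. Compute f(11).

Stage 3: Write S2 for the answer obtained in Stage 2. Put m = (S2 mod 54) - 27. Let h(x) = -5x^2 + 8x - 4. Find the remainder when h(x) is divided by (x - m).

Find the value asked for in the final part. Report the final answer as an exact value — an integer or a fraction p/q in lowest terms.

-2929

Stage 1: 21041 = 53 * 397; number of divisors = (1+1) * (1+1) = 4; answer 4
Stage 2: S1 = 4; r = -26; f(2) = 3*(-40) - 1*(-26) = -94; iterating: f(2)=-94, f(3)=-242, f(4)=-632, f(5)=-1654, f(6)=-4330, f(7)=-11336, f(8)=-29678, f(9)=-77698, f(10)=-203416, f(11)=-532550; answer -532550
Stage 3: S2 = -532550; m = 25; remainder = value at the root: -5*(25)^2 + 8*(25)^1 - 4 = (-3125) + (200) + (-4) = -2929; answer -2929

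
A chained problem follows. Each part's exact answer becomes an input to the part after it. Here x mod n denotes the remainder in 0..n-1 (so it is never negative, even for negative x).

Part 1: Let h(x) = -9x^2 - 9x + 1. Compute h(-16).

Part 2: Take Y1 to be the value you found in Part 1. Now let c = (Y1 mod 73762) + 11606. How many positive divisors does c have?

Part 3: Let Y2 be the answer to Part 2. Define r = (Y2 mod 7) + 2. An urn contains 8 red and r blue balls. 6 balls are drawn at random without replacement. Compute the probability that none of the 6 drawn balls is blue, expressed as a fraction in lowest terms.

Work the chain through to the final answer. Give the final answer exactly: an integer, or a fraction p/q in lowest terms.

Part 1: -9*(-16)^2 - 9*(-16)^1 + 1 = (-2304) + (144) + (1) = -2159; answer -2159
Part 2: Y1 = -2159; c = 83209; 83209 = 7 * 11887; number of divisors = (1+1) * (1+1) = 4; answer 4
Part 3: Y2 = 4; r = 6; total draws C(14,6) = 3003; favorable C(8,6) = 28; P = 4/429; answer 4/429

4/429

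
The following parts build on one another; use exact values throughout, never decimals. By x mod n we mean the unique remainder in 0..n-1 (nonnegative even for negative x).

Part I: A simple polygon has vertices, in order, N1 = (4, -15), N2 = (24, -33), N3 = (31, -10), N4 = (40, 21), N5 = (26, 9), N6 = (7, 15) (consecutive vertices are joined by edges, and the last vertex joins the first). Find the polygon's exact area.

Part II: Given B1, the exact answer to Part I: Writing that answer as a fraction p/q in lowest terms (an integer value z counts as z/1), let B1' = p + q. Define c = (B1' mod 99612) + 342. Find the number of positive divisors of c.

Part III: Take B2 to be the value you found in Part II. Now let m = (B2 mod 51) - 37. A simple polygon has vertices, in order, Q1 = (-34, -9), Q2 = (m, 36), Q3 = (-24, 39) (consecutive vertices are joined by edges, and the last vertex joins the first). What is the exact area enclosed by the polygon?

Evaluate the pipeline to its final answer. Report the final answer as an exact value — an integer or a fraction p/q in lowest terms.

Part I: cross terms: (4*-33 - 24*-15)=228, (24*-10 - 31*-33)=783, (31*21 - 40*-10)=1051, (40*9 - 26*21)=-186, (26*15 - 7*9)=327, (7*-15 - 4*15)=-165; twice the area = |2038| = 2038; area = 1019; answer 1019
Part II: B1 = 1019; threaded value p + q = 1020; c = 1362; 1362 = 2 * 3 * 227; number of divisors = (1+1) * (1+1) * (1+1) = 8; answer 8
Part III: B2 = 8; m = -29; cross terms: (-34*36 - -29*-9)=-1485, (-29*39 - -24*36)=-267, (-24*-9 - -34*39)=1542; twice the area = |-210| = 210; area = 105; answer 105

105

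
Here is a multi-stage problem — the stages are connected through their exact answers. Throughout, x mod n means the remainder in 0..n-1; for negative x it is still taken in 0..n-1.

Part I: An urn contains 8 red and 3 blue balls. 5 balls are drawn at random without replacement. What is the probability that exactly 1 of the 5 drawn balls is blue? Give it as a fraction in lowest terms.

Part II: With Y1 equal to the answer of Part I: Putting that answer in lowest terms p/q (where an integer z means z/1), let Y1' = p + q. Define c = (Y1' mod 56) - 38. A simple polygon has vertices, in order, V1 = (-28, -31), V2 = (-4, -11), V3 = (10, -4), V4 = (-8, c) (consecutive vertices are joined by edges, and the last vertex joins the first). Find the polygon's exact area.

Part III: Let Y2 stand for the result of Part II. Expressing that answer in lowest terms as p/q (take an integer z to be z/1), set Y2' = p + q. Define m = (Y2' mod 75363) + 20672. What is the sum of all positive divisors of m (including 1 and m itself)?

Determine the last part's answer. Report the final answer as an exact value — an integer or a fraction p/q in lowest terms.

37632

Part I: total draws C(11,5) = 462; favorable C(3,1)*C(8,4) = 210; P = 5/11; answer 5/11
Part II: Y1 = 5/11; threaded value p + q = 16; c = -22; cross terms: (-28*-11 - -4*-31)=184, (-4*-4 - 10*-11)=126, (10*-22 - -8*-4)=-252, (-8*-31 - -28*-22)=-368; twice the area = |-310| = 310; area = 155; answer 155
Part III: Y2 = 155; threaded value p + q = 156; m = 20828; 20828 = 2^2 * 41 * 127; sigma = (1 + 2 + 4) * (1 + 41) * (1 + 127) = 7 * 42 * 128 = 37632; answer 37632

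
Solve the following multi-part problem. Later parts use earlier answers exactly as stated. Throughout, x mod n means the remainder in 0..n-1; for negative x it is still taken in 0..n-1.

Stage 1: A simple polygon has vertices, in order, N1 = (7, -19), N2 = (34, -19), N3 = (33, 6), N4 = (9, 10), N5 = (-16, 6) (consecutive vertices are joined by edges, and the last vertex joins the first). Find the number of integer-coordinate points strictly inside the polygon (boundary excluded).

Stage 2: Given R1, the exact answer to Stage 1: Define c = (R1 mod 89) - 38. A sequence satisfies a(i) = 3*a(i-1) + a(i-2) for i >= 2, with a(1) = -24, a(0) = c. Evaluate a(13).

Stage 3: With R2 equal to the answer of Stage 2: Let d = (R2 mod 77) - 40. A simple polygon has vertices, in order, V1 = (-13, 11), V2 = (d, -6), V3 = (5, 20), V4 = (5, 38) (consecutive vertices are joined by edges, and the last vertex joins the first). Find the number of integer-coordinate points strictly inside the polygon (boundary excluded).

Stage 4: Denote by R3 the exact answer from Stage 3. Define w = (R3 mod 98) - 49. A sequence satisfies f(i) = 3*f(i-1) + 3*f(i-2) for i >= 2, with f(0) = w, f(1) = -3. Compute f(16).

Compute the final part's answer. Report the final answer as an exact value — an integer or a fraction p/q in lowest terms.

Stage 1: cross terms: (7*-19 - 34*-19)=513, (34*6 - 33*-19)=831, (33*10 - 9*6)=276, (9*6 - -16*10)=214, (-16*-19 - 7*6)=262; twice the area = |2096| = 2096; area = 1048; boundary points = 27 + 1 + 4 + 1 + 1 = 34; strictly interior points = area - boundary/2 + 1 = 1032; answer 1032
Stage 2: R1 = 1032; c = 15; a(2) = 3*(-24) + 1*(15) = -57; iterating: a(2)=-57, a(3)=-195, a(4)=-642, a(5)=-2121, a(6)=-7005, a(7)=-23136, a(8)=-76413, a(9)=-252375, a(10)=-833538, a(11)=-2752989, a(12)=-9092505, a(13)=-30030504; answer -30030504
Stage 3: R2 = -30030504; d = -5; cross terms: (-13*-6 - -5*11)=133, (-5*20 - 5*-6)=-70, (5*38 - 5*20)=90, (5*11 - -13*38)=549; twice the area = |702| = 702; area = 351; boundary points = 1 + 2 + 18 + 9 = 30; strictly interior points = area - boundary/2 + 1 = 337; answer 337
Stage 4: R3 = 337; w = -6; f(2) = 3*(-3) + 3*(-6) = -27; iterating: f(2)=-27, f(3)=-90, f(4)=-351, f(5)=-1323, f(6)=-5022, f(7)=-19035, f(8)=-72171, f(9)=-273618, f(10)=-1037367, f(11)=-3932955, f(12)=-14910966, f(13)=-56531763, f(14)=-214328187, f(15)=-812579850, f(16)=-3080724111; answer -3080724111

-3080724111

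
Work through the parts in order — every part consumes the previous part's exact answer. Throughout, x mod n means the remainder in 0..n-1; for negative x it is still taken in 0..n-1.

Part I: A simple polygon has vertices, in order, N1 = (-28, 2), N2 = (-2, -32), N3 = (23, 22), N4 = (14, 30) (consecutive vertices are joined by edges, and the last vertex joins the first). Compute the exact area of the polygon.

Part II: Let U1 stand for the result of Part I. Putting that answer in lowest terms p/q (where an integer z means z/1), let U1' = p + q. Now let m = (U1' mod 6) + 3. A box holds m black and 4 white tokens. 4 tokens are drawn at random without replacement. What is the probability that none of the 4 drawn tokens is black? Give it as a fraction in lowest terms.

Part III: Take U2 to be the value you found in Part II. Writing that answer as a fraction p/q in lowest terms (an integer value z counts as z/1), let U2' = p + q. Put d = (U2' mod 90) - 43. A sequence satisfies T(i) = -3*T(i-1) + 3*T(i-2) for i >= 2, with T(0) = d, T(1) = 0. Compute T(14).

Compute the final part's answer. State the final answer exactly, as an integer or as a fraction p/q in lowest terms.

-153227781

Part I: cross terms: (-28*-32 - -2*2)=900, (-2*22 - 23*-32)=692, (23*30 - 14*22)=382, (14*2 - -28*30)=868; twice the area = |2842| = 2842; area = 1421; answer 1421
Part II: U1 = 1421; threaded value p + q = 1422; m = 3; total draws C(7,4) = 35; favorable C(4,4) = 1; P = 1/35; answer 1/35
Part III: U2 = 1/35; threaded value p + q = 36; d = -7; T(2) = -3*(0) + 3*(-7) = -21; iterating: T(2)=-21, T(3)=63, T(4)=-252, T(5)=945, T(6)=-3591, T(7)=13608, T(8)=-51597, T(9)=195615, T(10)=-741636, T(11)=2811753, T(12)=-10660167, T(13)=40415760, T(14)=-153227781; answer -153227781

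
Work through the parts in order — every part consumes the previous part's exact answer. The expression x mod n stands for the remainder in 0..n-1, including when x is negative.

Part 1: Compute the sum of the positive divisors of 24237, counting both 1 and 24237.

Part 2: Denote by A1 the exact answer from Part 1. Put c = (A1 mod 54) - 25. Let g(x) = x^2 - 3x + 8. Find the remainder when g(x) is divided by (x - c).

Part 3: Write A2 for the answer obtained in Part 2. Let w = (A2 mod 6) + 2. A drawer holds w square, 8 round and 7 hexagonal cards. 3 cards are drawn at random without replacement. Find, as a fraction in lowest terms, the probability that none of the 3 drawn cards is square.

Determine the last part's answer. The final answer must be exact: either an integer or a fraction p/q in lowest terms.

Part 1: 24237 = 3^2 * 2693; sigma = (1 + 3 + 9) * (1 + 2693) = 13 * 2694 = 35022; answer 35022
Part 2: A1 = 35022; c = 5; remainder = value at the root: 1*(5)^2 - 3*(5)^1 + 8 = (25) + (-15) + (8) = 18; answer 18
Part 3: A2 = 18; w = 2; total draws C(17,3) = 680; favorable C(15,3) = 455; P = 91/136; answer 91/136

91/136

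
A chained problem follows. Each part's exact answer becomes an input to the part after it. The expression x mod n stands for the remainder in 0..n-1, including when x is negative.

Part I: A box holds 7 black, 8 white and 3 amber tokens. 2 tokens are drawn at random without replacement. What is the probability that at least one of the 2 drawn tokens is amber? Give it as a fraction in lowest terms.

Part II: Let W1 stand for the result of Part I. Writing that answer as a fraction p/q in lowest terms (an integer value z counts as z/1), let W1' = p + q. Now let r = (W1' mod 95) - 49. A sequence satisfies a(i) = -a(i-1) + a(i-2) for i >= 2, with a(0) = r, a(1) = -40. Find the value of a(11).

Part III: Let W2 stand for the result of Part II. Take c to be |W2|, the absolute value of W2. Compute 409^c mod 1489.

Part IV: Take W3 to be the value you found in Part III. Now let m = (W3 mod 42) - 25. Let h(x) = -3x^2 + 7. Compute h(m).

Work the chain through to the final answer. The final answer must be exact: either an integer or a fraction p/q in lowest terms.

4

Part I: total draws C(18,2) = 153; complement C(15,2) = 105; favorable 153 - 105 = 48; P = 16/51; answer 16/51
Part II: W1 = 16/51; threaded value p + q = 67; r = 18; a(2) = -1*(-40) + 1*(18) = 58; iterating: a(2)=58, a(3)=-98, a(4)=156, a(5)=-254, a(6)=410, a(7)=-664, a(8)=1074, a(9)=-1738, a(10)=2812, a(11)=-4550; answer -4550
Part III: W2 = -4550; c = 4550; squarings mod 1489: 409^1=409, 409^2=513, 409^4=1105, 409^8=45, 409^16=536, 409^32=1408, 409^64=605, 409^128=1220, 409^256=889, 409^512=1151, 409^1024=1080, 409^2048=513, 409^4096=1105; 409^4550 = 409^2 * 409^4 * 409^64 * 409^128 * 409^256 * 409^4096 = 24 (mod 1489); answer 24
Part IV: W3 = 24; m = -1; -3*(-1)^2 + 7 = (-3) + (7) = 4; answer 4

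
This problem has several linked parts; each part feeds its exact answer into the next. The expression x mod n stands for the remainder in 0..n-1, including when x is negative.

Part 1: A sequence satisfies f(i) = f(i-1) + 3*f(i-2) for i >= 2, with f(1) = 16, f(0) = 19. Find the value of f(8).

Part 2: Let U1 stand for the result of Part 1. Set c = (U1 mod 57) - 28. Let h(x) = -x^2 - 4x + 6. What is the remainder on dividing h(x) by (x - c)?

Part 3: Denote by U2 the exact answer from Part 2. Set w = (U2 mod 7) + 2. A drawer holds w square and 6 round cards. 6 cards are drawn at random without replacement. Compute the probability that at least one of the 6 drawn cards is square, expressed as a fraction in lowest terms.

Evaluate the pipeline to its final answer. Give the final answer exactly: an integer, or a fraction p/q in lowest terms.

3002/3003

Part 1: f(2) = 1*(16) + 3*(19) = 73; iterating: f(2)=73, f(3)=121, f(4)=340, f(5)=703, f(6)=1723, f(7)=3832, f(8)=9001; answer 9001
Part 2: U1 = 9001; c = 24; remainder = value at the root: -1*(24)^2 - 4*(24)^1 + 6 = (-576) + (-96) + (6) = -666; answer -666
Part 3: U2 = -666; w = 8; total draws C(14,6) = 3003; complement C(6,6) = 1; favorable 3003 - 1 = 3002; P = 3002/3003; answer 3002/3003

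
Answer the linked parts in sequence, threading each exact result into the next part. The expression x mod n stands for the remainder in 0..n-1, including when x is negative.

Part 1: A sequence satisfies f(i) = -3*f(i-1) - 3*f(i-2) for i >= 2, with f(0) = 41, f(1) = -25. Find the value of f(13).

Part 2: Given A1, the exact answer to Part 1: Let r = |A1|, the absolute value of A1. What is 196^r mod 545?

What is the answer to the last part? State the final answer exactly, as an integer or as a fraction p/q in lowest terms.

Part 1: f(2) = -3*(-25) - 3*(41) = -48; iterating: f(2)=-48, f(3)=219, f(4)=-513, f(5)=882, f(6)=-1107, f(7)=675, f(8)=1296, f(9)=-5913, f(10)=13851, f(11)=-23814, f(12)=29889, f(13)=-18225; answer -18225
Part 2: A1 = -18225; r = 18225; squarings mod 545: 196^1=196, 196^2=266, 196^4=451, 196^8=116, 196^16=376, 196^32=221, 196^64=336, 196^128=81, 196^256=21, 196^512=441, 196^1024=461, 196^2048=516, 196^4096=296, 196^8192=416, 196^16384=291; 196^18225 = 196^1 * 196^16 * 196^32 * 196^256 * 196^512 * 196^1024 * 196^16384 = 326 (mod 545); answer 326

326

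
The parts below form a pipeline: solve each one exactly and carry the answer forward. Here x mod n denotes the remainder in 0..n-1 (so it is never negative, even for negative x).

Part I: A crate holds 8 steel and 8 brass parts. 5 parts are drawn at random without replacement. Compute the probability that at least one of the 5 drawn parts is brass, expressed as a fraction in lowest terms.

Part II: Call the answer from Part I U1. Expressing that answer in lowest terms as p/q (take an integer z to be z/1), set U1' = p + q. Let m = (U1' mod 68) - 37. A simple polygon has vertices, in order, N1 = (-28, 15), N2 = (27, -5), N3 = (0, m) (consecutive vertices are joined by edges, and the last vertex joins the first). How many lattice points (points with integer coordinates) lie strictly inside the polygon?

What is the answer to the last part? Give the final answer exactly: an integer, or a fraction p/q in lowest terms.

Part I: total draws C(16,5) = 4368; complement C(8,5) = 56; favorable 4368 - 56 = 4312; P = 77/78; answer 77/78
Part II: U1 = 77/78; threaded value p + q = 155; m = -18; cross terms: (-28*-5 - 27*15)=-265, (27*-18 - 0*-5)=-486, (0*15 - -28*-18)=-504; twice the area = |-1255| = 1255; area = 1255/2; boundary points = 5 + 1 + 1 = 7; strictly interior points = area - boundary/2 + 1 = 625; answer 625

625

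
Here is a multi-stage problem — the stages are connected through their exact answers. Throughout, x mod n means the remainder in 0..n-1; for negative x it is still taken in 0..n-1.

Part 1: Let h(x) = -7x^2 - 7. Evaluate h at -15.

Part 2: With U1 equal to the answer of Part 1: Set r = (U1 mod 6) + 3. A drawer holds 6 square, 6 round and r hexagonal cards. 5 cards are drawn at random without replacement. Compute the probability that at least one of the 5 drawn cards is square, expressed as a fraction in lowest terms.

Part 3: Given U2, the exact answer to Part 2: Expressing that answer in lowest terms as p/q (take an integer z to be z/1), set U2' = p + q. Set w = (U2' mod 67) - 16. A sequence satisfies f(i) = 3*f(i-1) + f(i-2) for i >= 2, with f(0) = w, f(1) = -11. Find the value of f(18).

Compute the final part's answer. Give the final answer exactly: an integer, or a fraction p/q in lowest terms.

-978910781

Part 1: -7*(-15)^2 - 7 = (-1575) + (-7) = -1582; answer -1582
Part 2: U1 = -1582; r = 5; total draws C(17,5) = 6188; complement C(11,5) = 462; favorable 6188 - 462 = 5726; P = 409/442; answer 409/442
Part 3: U2 = 409/442; threaded value p + q = 851; w = 31; f(2) = 3*(-11) + 1*(31) = -2; iterating: f(2)=-2, f(3)=-17, f(4)=-53, f(5)=-176, f(6)=-581, f(7)=-1919, f(8)=-6338, f(9)=-20933, f(10)=-69137, f(11)=-228344, f(12)=-754169, f(13)=-2490851, f(14)=-8226722, f(15)=-27171017, f(16)=-89739773, f(17)=-296390336, f(18)=-978910781; answer -978910781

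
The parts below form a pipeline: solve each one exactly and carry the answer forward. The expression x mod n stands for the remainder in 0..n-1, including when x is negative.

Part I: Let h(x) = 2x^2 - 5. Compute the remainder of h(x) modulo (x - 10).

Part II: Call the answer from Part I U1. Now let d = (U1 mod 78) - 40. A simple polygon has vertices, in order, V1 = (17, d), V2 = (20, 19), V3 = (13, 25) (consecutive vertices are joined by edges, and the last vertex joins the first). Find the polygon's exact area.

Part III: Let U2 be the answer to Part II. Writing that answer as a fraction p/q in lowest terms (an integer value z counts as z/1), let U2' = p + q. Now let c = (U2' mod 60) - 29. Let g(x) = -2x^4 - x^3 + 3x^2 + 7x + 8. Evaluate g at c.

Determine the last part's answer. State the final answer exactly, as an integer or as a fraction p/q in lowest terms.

Part I: remainder = value at the root: 2*(10)^2 - 5 = (200) + (-5) = 195; answer 195
Part II: U1 = 195; d = -1; cross terms: (17*19 - 20*-1)=343, (20*25 - 13*19)=253, (13*-1 - 17*25)=-438; twice the area = |158| = 158; area = 79; answer 79
Part III: U2 = 79; threaded value p + q = 80; c = -9; -2*(-9)^4 - 1*(-9)^3 + 3*(-9)^2 + 7*(-9)^1 + 8 = (-13122) + (729) + (243) + (-63) + (8) = -12205; answer -12205

-12205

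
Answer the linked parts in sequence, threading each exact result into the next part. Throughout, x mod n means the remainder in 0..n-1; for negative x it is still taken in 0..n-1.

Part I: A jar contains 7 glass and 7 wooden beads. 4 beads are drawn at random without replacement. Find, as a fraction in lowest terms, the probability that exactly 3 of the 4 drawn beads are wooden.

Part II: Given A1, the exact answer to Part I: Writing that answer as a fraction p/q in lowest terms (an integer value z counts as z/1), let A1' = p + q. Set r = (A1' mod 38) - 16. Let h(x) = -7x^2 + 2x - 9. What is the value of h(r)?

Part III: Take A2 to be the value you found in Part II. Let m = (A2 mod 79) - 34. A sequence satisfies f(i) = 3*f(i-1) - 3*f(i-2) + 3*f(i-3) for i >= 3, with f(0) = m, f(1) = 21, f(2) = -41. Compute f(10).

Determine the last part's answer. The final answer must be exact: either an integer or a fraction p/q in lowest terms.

-52893

Part I: total draws C(14,4) = 1001; favorable C(7,3)*C(7,1) = 245; P = 35/143; answer 35/143
Part II: A1 = 35/143; threaded value p + q = 178; r = 10; -7*(10)^2 + 2*(10)^1 - 9 = (-700) + (20) + (-9) = -689; answer -689
Part III: A2 = -689; m = -12; f(3) = 3*(-41) - 3*(21) + 3*(-12) = -222; iterating: f(3)=-222, f(4)=-480, f(5)=-897, f(6)=-1917, f(7)=-4500, f(8)=-10440, f(9)=-23571, f(10)=-52893; answer -52893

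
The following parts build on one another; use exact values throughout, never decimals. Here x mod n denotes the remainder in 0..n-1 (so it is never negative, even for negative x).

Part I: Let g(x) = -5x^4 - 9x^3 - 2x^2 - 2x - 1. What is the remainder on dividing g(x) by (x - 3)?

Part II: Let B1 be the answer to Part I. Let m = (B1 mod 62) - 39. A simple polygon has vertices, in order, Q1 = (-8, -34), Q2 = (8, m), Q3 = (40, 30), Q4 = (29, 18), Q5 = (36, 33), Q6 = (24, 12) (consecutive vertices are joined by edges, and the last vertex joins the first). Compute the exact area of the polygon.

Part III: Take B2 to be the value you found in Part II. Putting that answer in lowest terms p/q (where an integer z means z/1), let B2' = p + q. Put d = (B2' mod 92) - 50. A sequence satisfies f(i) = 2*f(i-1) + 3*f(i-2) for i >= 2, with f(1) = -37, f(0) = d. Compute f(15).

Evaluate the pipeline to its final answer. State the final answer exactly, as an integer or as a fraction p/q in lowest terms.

Part I: remainder = value at the root: -5*(3)^4 - 9*(3)^3 - 2*(3)^2 - 2*(3)^1 - 1 = (-405) + (-243) + (-18) + (-6) + (-1) = -673; answer -673
Part II: B1 = -673; m = -30; cross terms: (-8*-30 - 8*-34)=512, (8*30 - 40*-30)=1440, (40*18 - 29*30)=-150, (29*33 - 36*18)=309, (36*12 - 24*33)=-360, (24*-34 - -8*12)=-720; twice the area = |1031| = 1031; area = 1031/2; answer 1031/2
Part III: B2 = 1031/2; threaded value p + q = 1033; d = -29; f(2) = 2*(-37) + 3*(-29) = -161; iterating: f(2)=-161, f(3)=-433, f(4)=-1349, f(5)=-3997, f(6)=-12041, f(7)=-36073, f(8)=-108269, f(9)=-324757, f(10)=-974321, f(11)=-2922913, f(12)=-8768789, f(13)=-26306317, f(14)=-78919001, f(15)=-236756953; answer -236756953

-236756953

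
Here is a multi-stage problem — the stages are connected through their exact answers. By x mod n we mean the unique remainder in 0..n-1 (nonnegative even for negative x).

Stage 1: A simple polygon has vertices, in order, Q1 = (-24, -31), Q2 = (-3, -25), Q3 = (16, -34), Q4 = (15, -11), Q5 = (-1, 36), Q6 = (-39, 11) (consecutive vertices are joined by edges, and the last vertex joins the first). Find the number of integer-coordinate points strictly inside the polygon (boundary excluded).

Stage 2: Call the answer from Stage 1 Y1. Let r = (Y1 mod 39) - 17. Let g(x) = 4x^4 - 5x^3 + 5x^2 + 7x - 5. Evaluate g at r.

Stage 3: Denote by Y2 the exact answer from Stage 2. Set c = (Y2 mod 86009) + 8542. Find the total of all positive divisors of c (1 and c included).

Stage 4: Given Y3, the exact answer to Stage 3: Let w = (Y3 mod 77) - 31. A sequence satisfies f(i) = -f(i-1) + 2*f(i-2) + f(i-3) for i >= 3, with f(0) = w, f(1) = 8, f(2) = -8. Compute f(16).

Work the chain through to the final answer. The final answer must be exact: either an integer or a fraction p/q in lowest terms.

-26464

Stage 1: cross terms: (-24*-25 - -3*-31)=507, (-3*-34 - 16*-25)=502, (16*-11 - 15*-34)=334, (15*36 - -1*-11)=529, (-1*11 - -39*36)=1393, (-39*-31 - -24*11)=1473; twice the area = |4738| = 4738; area = 2369; boundary points = 3 + 1 + 1 + 1 + 1 + 3 = 10; strictly interior points = area - boundary/2 + 1 = 2365; answer 2365
Stage 2: Y1 = 2365; r = 8; 4*(8)^4 - 5*(8)^3 + 5*(8)^2 + 7*(8)^1 - 5 = (16384) + (-2560) + (320) + (56) + (-5) = 14195; answer 14195
Stage 3: Y2 = 14195; c = 22737; 22737 = 3 * 11 * 13 * 53; sigma = (1 + 3) * (1 + 11) * (1 + 13) * (1 + 53) = 4 * 12 * 14 * 54 = 36288; answer 36288
Stage 4: Y3 = 36288; w = -10; f(3) = -1*(-8) + 2*(8) + 1*(-10) = 14; iterating: f(3)=14, f(4)=-22, f(5)=42, f(6)=-72, f(7)=134, f(8)=-236, f(9)=432, f(10)=-770, f(11)=1398, f(12)=-2506, f(13)=4532, f(14)=-8146, f(15)=14704, f(16)=-26464; answer -26464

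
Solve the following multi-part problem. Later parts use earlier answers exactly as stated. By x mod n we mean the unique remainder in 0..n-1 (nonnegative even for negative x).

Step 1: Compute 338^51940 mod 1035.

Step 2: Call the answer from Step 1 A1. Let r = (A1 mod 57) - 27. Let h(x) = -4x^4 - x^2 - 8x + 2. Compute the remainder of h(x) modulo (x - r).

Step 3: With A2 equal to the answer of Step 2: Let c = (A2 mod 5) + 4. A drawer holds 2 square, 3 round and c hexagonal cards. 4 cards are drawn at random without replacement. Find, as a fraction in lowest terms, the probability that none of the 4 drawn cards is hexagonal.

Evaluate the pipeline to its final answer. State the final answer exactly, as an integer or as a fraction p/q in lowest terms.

5/126

Step 1: squarings mod 1035: 338^1=338, 338^2=394, 338^4=1021, 338^8=196, 338^16=121, 338^32=151, 338^64=31, 338^128=961, 338^256=301, 338^512=556, 338^1024=706, 338^2048=601, 338^4096=1021, 338^8192=196, 338^16384=121, 338^32768=151; 338^51940 = 338^4 * 338^32 * 338^64 * 338^128 * 338^512 * 338^2048 * 338^16384 * 338^32768 = 31 (mod 1035); answer 31
Step 2: A1 = 31; r = 4; remainder = value at the root: -4*(4)^4 - 1*(4)^2 - 8*(4)^1 + 2 = (-1024) + (-16) + (-32) + (2) = -1070; answer -1070
Step 3: A2 = -1070; c = 4; total draws C(9,4) = 126; favorable C(5,4) = 5; P = 5/126; answer 5/126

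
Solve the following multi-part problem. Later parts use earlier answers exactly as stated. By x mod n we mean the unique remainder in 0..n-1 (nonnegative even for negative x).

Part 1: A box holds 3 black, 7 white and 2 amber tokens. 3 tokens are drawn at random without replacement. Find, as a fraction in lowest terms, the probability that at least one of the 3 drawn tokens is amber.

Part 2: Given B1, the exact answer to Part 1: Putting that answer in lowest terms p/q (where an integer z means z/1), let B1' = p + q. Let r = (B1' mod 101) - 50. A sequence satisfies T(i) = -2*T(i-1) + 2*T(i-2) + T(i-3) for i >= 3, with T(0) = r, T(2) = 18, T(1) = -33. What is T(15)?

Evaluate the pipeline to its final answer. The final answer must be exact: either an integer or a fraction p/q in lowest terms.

Part 1: total draws C(12,3) = 220; complement C(10,3) = 120; favorable 220 - 120 = 100; P = 5/11; answer 5/11
Part 2: B1 = 5/11; threaded value p + q = 16; r = -34; T(3) = -2*(18) + 2*(-33) + 1*(-34) = -136; iterating: T(3)=-136, T(4)=275, T(5)=-804, T(6)=2022, T(7)=-5377, T(8)=13994, T(9)=-36720, T(10)=96051, T(11)=-251548, T(12)=658478, T(13)=-1724001, T(14)=4513410, T(15)=-11816344; answer -11816344

-11816344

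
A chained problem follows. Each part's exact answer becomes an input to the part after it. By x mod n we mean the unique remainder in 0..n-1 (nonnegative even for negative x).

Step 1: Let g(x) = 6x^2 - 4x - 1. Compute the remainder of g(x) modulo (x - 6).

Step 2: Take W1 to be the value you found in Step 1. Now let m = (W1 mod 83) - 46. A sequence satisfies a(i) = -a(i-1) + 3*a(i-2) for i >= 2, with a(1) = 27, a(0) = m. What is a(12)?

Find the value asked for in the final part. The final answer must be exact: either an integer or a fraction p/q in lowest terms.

-335349

Step 1: remainder = value at the root: 6*(6)^2 - 4*(6)^1 - 1 = (216) + (-24) + (-1) = 191; answer 191
Step 2: W1 = 191; m = -21; a(2) = -1*(27) + 3*(-21) = -90; iterating: a(2)=-90, a(3)=171, a(4)=-441, a(5)=954, a(6)=-2277, a(7)=5139, a(8)=-11970, a(9)=27387, a(10)=-63297, a(11)=145458, a(12)=-335349; answer -335349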